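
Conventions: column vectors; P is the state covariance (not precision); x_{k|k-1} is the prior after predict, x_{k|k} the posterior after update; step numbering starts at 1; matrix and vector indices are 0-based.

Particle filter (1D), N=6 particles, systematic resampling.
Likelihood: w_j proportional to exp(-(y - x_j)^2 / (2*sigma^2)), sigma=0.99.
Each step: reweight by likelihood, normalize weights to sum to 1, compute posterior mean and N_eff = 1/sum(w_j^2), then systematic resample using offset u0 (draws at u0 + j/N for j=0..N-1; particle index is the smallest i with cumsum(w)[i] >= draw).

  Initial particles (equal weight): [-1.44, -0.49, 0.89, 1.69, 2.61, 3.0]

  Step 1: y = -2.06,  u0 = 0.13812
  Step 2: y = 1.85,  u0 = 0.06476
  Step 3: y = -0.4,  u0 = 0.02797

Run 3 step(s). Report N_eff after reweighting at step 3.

step 1: w=[0.7346, 0.2542, 0.0105, 0.0007, 0.0000, 0.0000]  mean=-1.1718  Neff=1.6547  idx=[0, 0, 0, 0, 1, 1]
step 2: w=[0.0289, 0.0289, 0.0289, 0.0289, 0.4422, 0.4422]  mean=-0.5998  Neff=2.5350  idx=[2, 4, 4, 5, 5, 5]
step 3: w=[0.1037, 0.1793, 0.1793, 0.1793, 0.1793, 0.1793]  mean=-0.5885  Neff=5.8333  idx=[0, 1, 2, 3, 4, 5]

N_eff = 5.8333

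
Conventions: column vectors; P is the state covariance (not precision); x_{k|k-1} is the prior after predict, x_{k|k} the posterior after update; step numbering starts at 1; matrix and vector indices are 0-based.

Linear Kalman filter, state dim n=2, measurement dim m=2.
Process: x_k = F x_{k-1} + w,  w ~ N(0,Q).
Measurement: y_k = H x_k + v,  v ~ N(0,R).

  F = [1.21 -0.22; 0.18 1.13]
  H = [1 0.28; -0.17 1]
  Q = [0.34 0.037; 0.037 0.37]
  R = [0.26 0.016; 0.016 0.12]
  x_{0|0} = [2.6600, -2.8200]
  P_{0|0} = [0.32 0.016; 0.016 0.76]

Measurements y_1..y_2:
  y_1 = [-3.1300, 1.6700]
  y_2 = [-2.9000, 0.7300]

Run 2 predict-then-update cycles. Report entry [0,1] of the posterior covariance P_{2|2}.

step 1: x^-=[3.8390, -2.7078]  P^-=[0.8368 -0.0610; -0.0610 1.3573]  S=[1.1690 0.1957; 0.1957 1.5222]  K=[0.7394 -0.2286; 0.1252 0.8824]  nu=[-6.2108, 5.0304]  x^+=[-1.9034, 0.9533]  P^+=[0.1842 0.0157; 0.0157 0.1106]
step 2: x^-=[-2.5129, 0.7346]  P^-=[0.6067 0.0705; 0.0705 0.5235]  S=[0.9472 0.1266; 0.1266 0.6371]  K=[0.6864 -0.1876; 0.1252 0.7781]  nu=[-0.5928, -0.4318]  x^+=[-2.8388, 0.3244]  P^+=[0.1706 0.0175; 0.0175 0.0983]

P_post[0,1] = 0.0175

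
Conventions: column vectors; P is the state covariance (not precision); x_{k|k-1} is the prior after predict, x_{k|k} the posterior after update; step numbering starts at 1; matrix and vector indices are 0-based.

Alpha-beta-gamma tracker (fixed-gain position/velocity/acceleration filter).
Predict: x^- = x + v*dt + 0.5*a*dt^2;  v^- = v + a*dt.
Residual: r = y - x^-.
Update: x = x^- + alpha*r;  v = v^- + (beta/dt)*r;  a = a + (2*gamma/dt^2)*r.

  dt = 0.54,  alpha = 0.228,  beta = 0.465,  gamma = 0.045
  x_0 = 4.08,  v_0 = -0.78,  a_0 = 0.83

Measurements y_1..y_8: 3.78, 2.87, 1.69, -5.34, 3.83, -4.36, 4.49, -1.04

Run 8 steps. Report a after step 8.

step 1: x_pred=3.7798  r=0.0002  x^+=3.7799  v^+=-0.3316  a^+=0.8301
step 2: x_pred=3.7218  r=-0.8518  x^+=3.5276  v^+=-0.6169  a^+=0.5672
step 3: x_pred=3.2772  r=-1.5872  x^+=2.9153  v^+=-1.6773  a^+=0.0773
step 4: x_pred=2.0208  r=-7.3608  x^+=0.3425  v^+=-7.9741  a^+=-2.1946
step 5: x_pred=-4.2834  r=8.1134  x^+=-2.4336  v^+=-2.1725  a^+=0.3096
step 6: x_pred=-3.5616  r=-0.7984  x^+=-3.7436  v^+=-2.6929  a^+=0.0632
step 7: x_pred=-5.1886  r=9.6786  x^+=-2.9819  v^+=5.6756  a^+=3.0504
step 8: x_pred=0.5277  r=-1.5677  x^+=0.1703  v^+=5.9728  a^+=2.5665

a_post = 2.5665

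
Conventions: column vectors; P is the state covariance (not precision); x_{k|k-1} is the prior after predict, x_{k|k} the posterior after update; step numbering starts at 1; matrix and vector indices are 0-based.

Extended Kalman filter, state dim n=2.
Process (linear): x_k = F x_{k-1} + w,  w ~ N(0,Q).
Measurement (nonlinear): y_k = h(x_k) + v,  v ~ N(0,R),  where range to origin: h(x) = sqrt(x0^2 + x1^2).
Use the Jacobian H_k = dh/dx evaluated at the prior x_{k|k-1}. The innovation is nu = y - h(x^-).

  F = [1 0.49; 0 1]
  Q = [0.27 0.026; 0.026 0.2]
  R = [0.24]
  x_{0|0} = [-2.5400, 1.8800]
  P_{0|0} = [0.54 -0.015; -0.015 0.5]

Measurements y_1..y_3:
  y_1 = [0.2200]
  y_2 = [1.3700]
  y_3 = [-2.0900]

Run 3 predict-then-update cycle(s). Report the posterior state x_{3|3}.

x_post = [-2.2735, -0.1113]

step 1: x^-=[-1.6188, 1.8800]  P^-=[0.9154 0.2560; 0.2560 0.7000]  H_jac=[-0.6525 0.7578]  S=[0.7785]  K=[-0.5180; 0.4668]  nu=[-2.2609]  x^+=[-0.4477, 0.8246]  P^+=[0.7065 0.4442; 0.4442 0.5304]
step 2: x^-=[-0.0436, 0.8246]  P^-=[1.5392 0.7301; 0.7301 0.7304]  H_jac=[-0.0528 0.9986]  S=[0.8956]  K=[0.7233; 0.7713]  nu=[0.5442]  x^+=[0.3501, 1.2444]  P^+=[1.0705 0.2304; 0.2304 0.1975]
step 3: x^-=[0.9598, 1.2444]  P^-=[1.6138 0.3532; 0.3532 0.3975]  H_jac=[0.6108 0.7918]  S=[1.4329]  K=[0.8831; 0.3703]  nu=[-3.6615]  x^+=[-2.2735, -0.1113]  P^+=[0.4964 -0.1153; -0.1153 0.2011]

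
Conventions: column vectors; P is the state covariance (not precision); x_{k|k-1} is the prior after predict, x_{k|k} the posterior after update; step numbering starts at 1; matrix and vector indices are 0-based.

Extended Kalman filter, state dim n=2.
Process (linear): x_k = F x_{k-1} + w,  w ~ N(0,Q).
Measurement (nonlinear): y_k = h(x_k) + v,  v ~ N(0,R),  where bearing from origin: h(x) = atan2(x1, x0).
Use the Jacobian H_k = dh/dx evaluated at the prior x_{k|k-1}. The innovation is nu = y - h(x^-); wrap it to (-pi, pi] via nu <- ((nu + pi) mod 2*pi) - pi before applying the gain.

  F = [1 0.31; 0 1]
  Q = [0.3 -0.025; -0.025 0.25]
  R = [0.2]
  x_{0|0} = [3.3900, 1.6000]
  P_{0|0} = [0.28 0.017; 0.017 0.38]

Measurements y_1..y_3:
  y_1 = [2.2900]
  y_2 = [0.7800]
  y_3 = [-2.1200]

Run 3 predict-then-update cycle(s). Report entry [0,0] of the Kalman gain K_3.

K[0,0] = -0.2258

step 1: x^-=[3.8860, 1.6000]  P^-=[0.6271 0.1098; 0.1098 0.6300]  H_jac=[-0.0906 0.2200]  S=[0.2313]  K=[-0.1412; 0.5564]  nu=[1.8994]  x^+=[3.6179, 2.6568]  P^+=[0.6224 0.1280; 0.1280 0.5584]
step 2: x^-=[4.4415, 2.6568]  P^-=[1.0555 0.2761; 0.2761 0.8084]  H_jac=[-0.0992 0.1658]  S=[0.2235]  K=[-0.2635; 0.4772]  nu=[0.2409]  x^+=[4.3780, 2.7718]  P^+=[1.0399 0.3042; 0.3042 0.7575]
step 3: x^-=[5.2372, 2.7718]  P^-=[1.6013 0.5140; 0.5140 1.0075]  H_jac=[-0.0789 0.1492]  S=[0.2203]  K=[-0.2258; 0.4980]  nu=[-2.6068]  x^+=[5.8258, 1.4736]  P^+=[1.5901 0.5388; 0.5388 0.9529]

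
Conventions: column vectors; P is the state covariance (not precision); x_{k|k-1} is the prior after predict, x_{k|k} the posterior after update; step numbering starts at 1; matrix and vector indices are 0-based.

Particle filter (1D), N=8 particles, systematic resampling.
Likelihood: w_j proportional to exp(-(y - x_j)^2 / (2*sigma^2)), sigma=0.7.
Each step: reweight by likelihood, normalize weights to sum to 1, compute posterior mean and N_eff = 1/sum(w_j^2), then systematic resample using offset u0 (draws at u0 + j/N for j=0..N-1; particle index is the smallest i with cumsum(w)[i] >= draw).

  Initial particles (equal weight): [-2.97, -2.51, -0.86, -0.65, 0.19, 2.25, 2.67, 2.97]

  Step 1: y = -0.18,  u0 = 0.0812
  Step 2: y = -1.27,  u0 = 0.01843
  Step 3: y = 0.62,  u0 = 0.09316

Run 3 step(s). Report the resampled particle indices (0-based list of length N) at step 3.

resampled_idx = [1, 2, 3, 4, 5, 6, 7, 7]

step 1: w=[0.0002, 0.0017, 0.2714, 0.3472, 0.3783, 0.0011, 0.0001, 0.0000]  mean=-0.3893  Neff=2.9642  idx=[2, 2, 3, 3, 3, 4, 4, 4]
step 2: w=[0.2079, 0.2079, 0.1667, 0.1667, 0.1667, 0.0280, 0.0280, 0.0280]  mean=-0.6667  Neff=5.8083  idx=[0, 0, 1, 1, 2, 3, 4, 4]
step 3: w=[0.0892, 0.0892, 0.0892, 0.0892, 0.1608, 0.1608, 0.1608, 0.1608]  mean=-0.7249  Neff=7.3935  idx=[1, 2, 3, 4, 5, 6, 7, 7]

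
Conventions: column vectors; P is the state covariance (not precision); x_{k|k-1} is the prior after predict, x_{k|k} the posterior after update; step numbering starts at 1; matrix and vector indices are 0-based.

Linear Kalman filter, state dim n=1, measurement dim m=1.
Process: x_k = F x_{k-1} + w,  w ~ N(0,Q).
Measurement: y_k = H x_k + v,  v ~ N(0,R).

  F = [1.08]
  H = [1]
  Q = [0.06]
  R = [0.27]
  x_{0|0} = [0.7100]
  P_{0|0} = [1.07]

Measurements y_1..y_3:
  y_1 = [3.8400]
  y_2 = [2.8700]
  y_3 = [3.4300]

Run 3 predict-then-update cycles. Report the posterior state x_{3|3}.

step 1: x^-=[0.7668]  P^-=[1.3080]  S=[1.5780]  K=[0.8289]  nu=[3.0732]  x^+=[3.3142]  P^+=[0.2238]
step 2: x^-=[3.5793]  P^-=[0.3210]  S=[0.5910]  K=[0.5432]  nu=[-0.7093]  x^+=[3.1940]  P^+=[0.1467]
step 3: x^-=[3.4496]  P^-=[0.2311]  S=[0.5011]  K=[0.4611]  nu=[-0.0196]  x^+=[3.4405]  P^+=[0.1245]

x_post = [3.4405]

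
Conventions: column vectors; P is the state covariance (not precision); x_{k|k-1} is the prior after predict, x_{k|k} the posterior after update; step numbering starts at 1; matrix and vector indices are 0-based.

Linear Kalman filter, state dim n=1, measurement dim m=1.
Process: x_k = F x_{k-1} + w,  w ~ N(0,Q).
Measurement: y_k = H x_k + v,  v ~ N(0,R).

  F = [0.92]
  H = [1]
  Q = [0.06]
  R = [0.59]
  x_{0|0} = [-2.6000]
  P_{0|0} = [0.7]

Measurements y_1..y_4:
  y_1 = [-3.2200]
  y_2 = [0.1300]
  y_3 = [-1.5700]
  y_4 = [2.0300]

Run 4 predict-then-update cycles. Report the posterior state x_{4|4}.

step 1: x^-=[-2.3920]  P^-=[0.6525]  S=[1.2425]  K=[0.5251]  nu=[-0.8280]  x^+=[-2.8268]  P^+=[0.3098]
step 2: x^-=[-2.6007]  P^-=[0.3222]  S=[0.9122]  K=[0.3532]  nu=[2.7307]  x^+=[-1.6361]  P^+=[0.2084]
step 3: x^-=[-1.5052]  P^-=[0.2364]  S=[0.8264]  K=[0.2861]  nu=[-0.0648]  x^+=[-1.5237]  P^+=[0.1688]
step 4: x^-=[-1.4018]  P^-=[0.2029]  S=[0.7929]  K=[0.2559]  nu=[3.4318]  x^+=[-0.5238]  P^+=[0.1510]

x_post = [-0.5238]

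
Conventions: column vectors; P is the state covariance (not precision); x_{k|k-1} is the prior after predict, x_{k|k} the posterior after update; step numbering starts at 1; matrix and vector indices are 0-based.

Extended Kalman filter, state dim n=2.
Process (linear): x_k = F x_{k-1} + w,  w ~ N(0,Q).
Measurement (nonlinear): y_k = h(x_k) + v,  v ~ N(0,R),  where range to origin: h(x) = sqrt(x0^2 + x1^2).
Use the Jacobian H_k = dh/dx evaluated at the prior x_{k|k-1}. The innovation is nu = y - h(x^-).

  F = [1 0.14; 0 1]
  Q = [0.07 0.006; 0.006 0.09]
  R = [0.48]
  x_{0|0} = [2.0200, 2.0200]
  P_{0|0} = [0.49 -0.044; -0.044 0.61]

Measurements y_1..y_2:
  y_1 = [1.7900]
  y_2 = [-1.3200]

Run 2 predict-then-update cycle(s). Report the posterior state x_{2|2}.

x_post = [0.7363, 0.2646]

step 1: x^-=[2.3028, 2.0200]  P^-=[0.5596 0.0474; 0.0474 0.7000]  H_jac=[0.7518 0.6594]  S=[1.1477]  K=[0.3938; 0.4333]  nu=[-1.2732]  x^+=[1.8014, 1.4684]  P^+=[0.3816 -0.1484; -0.1484 0.4846]
step 2: x^-=[2.0070, 1.4684]  P^-=[0.4196 -0.0746; -0.0746 0.5746]  H_jac=[0.8071 0.5905]  S=[0.8825]  K=[0.3338; 0.3162]  nu=[-3.8068]  x^+=[0.7363, 0.2646]  P^+=[0.3212 -0.1677; -0.1677 0.4863]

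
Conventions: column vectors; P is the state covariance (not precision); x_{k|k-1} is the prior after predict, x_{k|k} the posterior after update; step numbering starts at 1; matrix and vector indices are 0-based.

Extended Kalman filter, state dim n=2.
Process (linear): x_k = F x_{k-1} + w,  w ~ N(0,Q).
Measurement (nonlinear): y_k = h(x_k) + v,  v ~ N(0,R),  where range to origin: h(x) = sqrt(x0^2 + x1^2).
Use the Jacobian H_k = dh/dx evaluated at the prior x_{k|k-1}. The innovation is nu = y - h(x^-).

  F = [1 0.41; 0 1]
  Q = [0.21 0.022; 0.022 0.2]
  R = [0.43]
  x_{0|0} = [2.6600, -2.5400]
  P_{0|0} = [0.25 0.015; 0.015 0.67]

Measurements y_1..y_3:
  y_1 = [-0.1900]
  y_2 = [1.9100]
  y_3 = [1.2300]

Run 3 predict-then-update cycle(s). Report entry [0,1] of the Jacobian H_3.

H_jac[0,1] = -0.3293

step 1: x^-=[1.6186, -2.5400]  P^-=[0.5849 0.3117; 0.3117 0.8700]  H_jac=[0.5374 -0.8433]  S=[0.9351]  K=[0.0550; -0.6055]  nu=[-3.2019]  x^+=[1.4423, -0.6014]  P^+=[0.5821 0.3429; 0.3429 0.5272]
step 2: x^-=[1.1958, -0.6014]  P^-=[1.1619 0.5810; 0.5810 0.7272]  H_jac=[0.8934 -0.4493]  S=[1.0377]  K=[0.7487; 0.1853]  nu=[0.5715]  x^+=[1.6237, -0.4955]  P^+=[0.5802 0.4370; 0.4370 0.6916]
step 3: x^-=[1.4205, -0.4955]  P^-=[1.2648 0.7426; 0.7426 0.8916]  H_jac=[0.9442 -0.3293]  S=[1.1925]  K=[0.7964; 0.3417]  nu=[-0.2745]  x^+=[1.2019, -0.5893]  P^+=[0.5085 0.4180; 0.4180 0.7523]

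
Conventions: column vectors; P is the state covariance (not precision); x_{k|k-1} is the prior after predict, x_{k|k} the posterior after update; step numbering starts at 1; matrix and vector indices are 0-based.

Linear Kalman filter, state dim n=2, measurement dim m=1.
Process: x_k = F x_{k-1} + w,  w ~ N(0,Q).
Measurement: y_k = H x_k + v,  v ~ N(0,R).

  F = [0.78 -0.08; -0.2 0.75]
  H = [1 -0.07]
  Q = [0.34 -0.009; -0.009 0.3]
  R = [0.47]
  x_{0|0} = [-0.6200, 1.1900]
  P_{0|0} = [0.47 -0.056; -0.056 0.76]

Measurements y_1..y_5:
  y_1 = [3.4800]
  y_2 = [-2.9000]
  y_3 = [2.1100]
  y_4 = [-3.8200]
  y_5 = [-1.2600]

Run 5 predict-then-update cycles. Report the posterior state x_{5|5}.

x_post = [-1.2754, 0.7788]

step 1: x^-=[-0.5788, 1.0165]  P^-=[0.6378 -0.1616; -0.1616 0.7631]  S=[1.1342]  K=[0.5723; -0.1896]  nu=[4.1300]  x^+=[1.7849, 0.2336]  P^+=[0.2663 -0.0385; -0.0385 0.7223]
step 2: x^-=[1.3735, -0.1818]  P^-=[0.5114 -0.1170; -0.1170 0.7285]  S=[1.0014]  K=[0.5189; -0.1678]  nu=[-4.2862]  x^+=[-0.8507, 0.5375]  P^+=[0.2418 -0.0298; -0.0298 0.7003]
step 3: x^-=[-0.7065, 0.5732]  P^-=[0.4953 -0.1067; -0.1067 0.7126]  S=[0.9837]  K=[0.5111; -0.1591]  nu=[2.8566]  x^+=[0.7535, 0.1186]  P^+=[0.2383 -0.0267; -0.0267 0.6876]
step 4: x^-=[0.5782, -0.0617]  P^-=[0.4927 -0.1035; -0.1035 0.7043]  S=[0.9807]  K=[0.5098; -0.1558]  nu=[-4.4026]  x^+=[-1.6663, 0.6241]  P^+=[0.2378 -0.0256; -0.0256 0.6805]
step 5: x^-=[-1.3497, 0.8013]  P^-=[0.4922 -0.1023; -0.1023 0.7000]  S=[0.9800]  K=[0.5096; -0.1544]  nu=[0.1458]  x^+=[-1.2754, 0.7788]  P^+=[0.2377 -0.0252; -0.0252 0.6766]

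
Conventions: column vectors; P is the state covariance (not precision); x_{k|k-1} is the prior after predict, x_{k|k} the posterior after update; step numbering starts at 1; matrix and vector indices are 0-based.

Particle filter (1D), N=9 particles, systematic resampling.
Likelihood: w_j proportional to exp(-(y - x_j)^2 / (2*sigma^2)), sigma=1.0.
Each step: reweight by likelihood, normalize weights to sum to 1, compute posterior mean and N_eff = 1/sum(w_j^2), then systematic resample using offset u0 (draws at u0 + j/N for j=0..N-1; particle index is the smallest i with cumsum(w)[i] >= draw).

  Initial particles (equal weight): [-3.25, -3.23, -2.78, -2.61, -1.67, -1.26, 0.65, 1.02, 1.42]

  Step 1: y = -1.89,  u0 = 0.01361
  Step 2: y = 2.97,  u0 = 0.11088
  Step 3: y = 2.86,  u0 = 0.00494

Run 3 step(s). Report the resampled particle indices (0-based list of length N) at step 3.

resampled_idx = [0, 1, 2, 3, 4, 5, 6, 7, 8]

step 1: w=[0.0967, 0.0993, 0.1640, 0.1881, 0.2379, 0.1998, 0.0097, 0.0035, 0.0010]  mean=-2.2194  Neff=5.6146  idx=[0, 1, 2, 2, 3, 4, 4, 5, 5]
step 2: w=[0.0000, 0.0000, 0.0002, 0.0002, 0.0006, 0.0697, 0.0697, 0.4297, 0.4297]  mean=-1.3187  Neff=2.6380  idx=[6, 7, 7, 7, 7, 8, 8, 8, 8]
step 3: w=[0.0208, 0.1224, 0.1224, 0.1224, 0.1224, 0.1224, 0.1224, 0.1224, 0.1224]  mean=-1.2685  Neff=8.3132  idx=[0, 1, 2, 3, 4, 5, 6, 7, 8]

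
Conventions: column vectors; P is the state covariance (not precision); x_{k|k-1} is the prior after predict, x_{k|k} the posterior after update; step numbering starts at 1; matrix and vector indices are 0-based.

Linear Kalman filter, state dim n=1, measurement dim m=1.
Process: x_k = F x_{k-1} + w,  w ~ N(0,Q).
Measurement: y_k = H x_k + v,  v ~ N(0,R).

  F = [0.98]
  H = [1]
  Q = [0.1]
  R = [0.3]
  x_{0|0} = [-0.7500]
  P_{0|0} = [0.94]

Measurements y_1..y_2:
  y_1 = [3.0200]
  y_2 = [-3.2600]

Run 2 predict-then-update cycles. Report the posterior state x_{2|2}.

x_post = [-0.6680]

step 1: x^-=[-0.7350]  P^-=[1.0028]  S=[1.3028]  K=[0.7697]  nu=[3.7550]  x^+=[2.1553]  P^+=[0.2309]
step 2: x^-=[2.1122]  P^-=[0.3218]  S=[0.6218]  K=[0.5175]  nu=[-5.3722]  x^+=[-0.6680]  P^+=[0.1553]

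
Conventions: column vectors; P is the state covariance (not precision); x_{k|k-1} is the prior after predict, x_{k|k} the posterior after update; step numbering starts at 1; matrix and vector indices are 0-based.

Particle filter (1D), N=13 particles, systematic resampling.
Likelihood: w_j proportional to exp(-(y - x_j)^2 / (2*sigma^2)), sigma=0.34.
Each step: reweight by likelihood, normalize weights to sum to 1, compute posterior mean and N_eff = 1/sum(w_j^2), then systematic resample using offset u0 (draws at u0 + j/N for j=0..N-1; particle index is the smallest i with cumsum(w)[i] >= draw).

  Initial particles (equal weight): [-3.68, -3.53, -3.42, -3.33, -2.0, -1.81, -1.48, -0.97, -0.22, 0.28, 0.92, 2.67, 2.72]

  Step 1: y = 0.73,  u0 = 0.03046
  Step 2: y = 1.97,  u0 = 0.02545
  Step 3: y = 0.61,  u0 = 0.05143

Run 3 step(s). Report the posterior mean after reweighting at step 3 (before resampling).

step 1: w=[0.0000, 0.0000, 0.0000, 0.0000, 0.0000, 0.0000, 0.0000, 0.0000, 0.0156, 0.3223, 0.6620, 0.0000, 0.0000]  mean=0.6959  Neff=1.8435  idx=[9, 9, 9, 9, 10, 10, 10, 10, 10, 10, 10, 10, 10]
step 2: w=[0.0001, 0.0001, 0.0001, 0.0001, 0.1111, 0.1111, 0.1111, 0.1111, 0.1111, 0.1111, 0.1111, 0.1111, 0.1111]  mean=0.9199  Neff=9.0041  idx=[4, 4, 5, 6, 6, 7, 8, 9, 9, 10, 11, 11, 12]
step 3: w=[0.0769, 0.0769, 0.0769, 0.0769, 0.0769, 0.0769, 0.0769, 0.0769, 0.0769, 0.0769, 0.0769, 0.0769, 0.0769]  mean=0.9200  Neff=13.0000  idx=[0, 1, 2, 3, 4, 5, 6, 7, 8, 9, 10, 11, 12]

post_mean = 0.9200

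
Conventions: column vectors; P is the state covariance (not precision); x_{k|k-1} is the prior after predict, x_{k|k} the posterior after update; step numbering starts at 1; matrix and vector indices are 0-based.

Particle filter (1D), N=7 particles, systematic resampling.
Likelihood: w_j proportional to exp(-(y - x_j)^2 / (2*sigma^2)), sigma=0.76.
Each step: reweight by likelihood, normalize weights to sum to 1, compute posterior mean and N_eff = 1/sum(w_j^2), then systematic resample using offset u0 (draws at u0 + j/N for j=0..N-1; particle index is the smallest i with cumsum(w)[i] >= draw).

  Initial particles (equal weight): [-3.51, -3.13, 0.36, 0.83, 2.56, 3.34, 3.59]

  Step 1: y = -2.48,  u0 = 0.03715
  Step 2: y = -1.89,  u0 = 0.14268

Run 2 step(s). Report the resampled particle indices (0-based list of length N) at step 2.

resampled_idx = [1, 3, 4, 4, 5, 6, 6]

step 1: w=[0.3649, 0.6342, 0.0008, 0.0001, 0.0000, 0.0000, 0.0000]  mean=-3.2654  Neff=1.8680  idx=[0, 0, 0, 1, 1, 1, 1]
step 2: w=[0.0755, 0.0755, 0.0755, 0.1934, 0.1934, 0.1934, 0.1934]  mean=-3.2161  Neff=5.9992  idx=[1, 3, 4, 4, 5, 6, 6]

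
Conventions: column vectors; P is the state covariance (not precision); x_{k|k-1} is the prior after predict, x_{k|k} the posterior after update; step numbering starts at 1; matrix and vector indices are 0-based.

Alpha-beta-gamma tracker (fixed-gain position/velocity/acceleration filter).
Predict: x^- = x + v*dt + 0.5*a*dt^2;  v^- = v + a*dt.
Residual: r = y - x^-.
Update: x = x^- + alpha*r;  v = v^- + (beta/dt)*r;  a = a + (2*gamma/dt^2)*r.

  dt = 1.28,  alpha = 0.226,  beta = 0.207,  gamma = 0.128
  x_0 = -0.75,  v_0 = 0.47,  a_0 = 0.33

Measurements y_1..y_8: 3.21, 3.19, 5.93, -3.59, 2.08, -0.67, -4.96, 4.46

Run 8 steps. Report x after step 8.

x_post = -15.8710

step 1: x_pred=0.1219  r=3.0881  x^+=0.8198  v^+=1.3918  a^+=0.8125
step 2: x_pred=3.2669  r=-0.0769  x^+=3.2496  v^+=2.4194  a^+=0.8005
step 3: x_pred=7.0021  r=-1.0721  x^+=6.7598  v^+=3.2706  a^+=0.6330
step 4: x_pred=11.4647  r=-15.0547  x^+=8.0624  v^+=1.6462  a^+=-1.7193
step 5: x_pred=8.7610  r=-6.6810  x^+=7.2511  v^+=-1.6350  a^+=-2.7632
step 6: x_pred=2.8946  r=-3.5646  x^+=2.0890  v^+=-5.7484  a^+=-3.3202
step 7: x_pred=-7.9888  r=3.0288  x^+=-7.3043  v^+=-9.5085  a^+=-2.8470
step 8: x_pred=-21.8074  r=26.2674  x^+=-15.8710  v^+=-8.9046  a^+=1.2573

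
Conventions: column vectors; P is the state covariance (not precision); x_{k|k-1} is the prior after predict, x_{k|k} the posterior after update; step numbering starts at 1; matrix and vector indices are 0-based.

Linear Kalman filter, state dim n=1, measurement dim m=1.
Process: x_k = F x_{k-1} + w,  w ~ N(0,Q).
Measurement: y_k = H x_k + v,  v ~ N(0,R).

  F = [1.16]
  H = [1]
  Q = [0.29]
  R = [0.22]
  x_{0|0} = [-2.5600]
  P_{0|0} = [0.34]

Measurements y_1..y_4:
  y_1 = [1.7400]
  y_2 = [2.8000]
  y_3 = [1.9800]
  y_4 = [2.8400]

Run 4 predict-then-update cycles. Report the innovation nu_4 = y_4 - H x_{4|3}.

step 1: x^-=[-2.9696]  P^-=[0.7475]  S=[0.9675]  K=[0.7726]  nu=[4.7096]  x^+=[0.6691]  P^+=[0.1700]
step 2: x^-=[0.7761]  P^-=[0.5187]  S=[0.7387]  K=[0.7022]  nu=[2.0239]  x^+=[2.1973]  P^+=[0.1545]
step 3: x^-=[2.5488]  P^-=[0.4979]  S=[0.7179]  K=[0.6935]  nu=[-0.5688]  x^+=[2.1543]  P^+=[0.1526]
step 4: x^-=[2.4990]  P^-=[0.4953]  S=[0.7153]  K=[0.6924]  nu=[0.3410]  x^+=[2.7351]  P^+=[0.1523]

innov = [0.3410]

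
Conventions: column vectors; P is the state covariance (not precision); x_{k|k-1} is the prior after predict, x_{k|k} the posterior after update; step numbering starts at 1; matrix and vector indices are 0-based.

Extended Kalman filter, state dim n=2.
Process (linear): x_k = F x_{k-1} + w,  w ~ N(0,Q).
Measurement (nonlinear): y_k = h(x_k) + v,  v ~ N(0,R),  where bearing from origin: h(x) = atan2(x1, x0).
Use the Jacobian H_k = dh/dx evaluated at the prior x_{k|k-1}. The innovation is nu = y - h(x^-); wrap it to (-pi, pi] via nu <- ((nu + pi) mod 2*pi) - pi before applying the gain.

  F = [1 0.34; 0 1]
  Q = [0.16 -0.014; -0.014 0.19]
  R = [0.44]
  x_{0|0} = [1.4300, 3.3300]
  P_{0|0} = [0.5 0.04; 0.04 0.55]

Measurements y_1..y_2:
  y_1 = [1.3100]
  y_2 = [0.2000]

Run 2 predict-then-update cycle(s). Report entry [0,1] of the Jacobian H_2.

step 1: x^-=[2.5622, 3.3300]  P^-=[0.7508 0.2130; 0.2130 0.7400]  H_jac=[-0.1886 0.1451]  S=[0.4706]  K=[-0.2352; 0.1428]  nu=[0.3950]  x^+=[2.4693, 3.3864]  P^+=[0.7247 0.2288; 0.2288 0.7304]
step 2: x^-=[3.6207, 3.3864]  P^-=[1.1248 0.4631; 0.4631 0.9204]  H_jac=[-0.1378 0.1473]  S=[0.4625]  K=[-0.1876; 0.1552]  nu=[-0.5520]  x^+=[3.7242, 3.3008]  P^+=[1.1085 0.4766; 0.4766 0.9093]

H_jac[0,1] = 0.1473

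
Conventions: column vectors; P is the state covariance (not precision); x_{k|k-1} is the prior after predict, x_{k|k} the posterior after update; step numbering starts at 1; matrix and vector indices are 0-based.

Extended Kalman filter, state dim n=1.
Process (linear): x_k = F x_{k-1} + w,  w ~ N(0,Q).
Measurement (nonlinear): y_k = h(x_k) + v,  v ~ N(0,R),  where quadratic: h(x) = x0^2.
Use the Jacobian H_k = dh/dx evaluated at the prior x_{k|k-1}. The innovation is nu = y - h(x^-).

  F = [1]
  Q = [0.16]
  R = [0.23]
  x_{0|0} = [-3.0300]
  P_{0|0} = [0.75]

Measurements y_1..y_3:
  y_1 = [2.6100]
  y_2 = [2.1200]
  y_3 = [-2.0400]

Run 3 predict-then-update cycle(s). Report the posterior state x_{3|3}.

x_post = [-0.2943]

step 1: x^-=[-3.0300]  P^-=[0.9100]  H_jac=[-6.0600]  S=[33.6485]  K=[-0.1639]  nu=[-6.5709]  x^+=[-1.9531]  P^+=[0.0062]
step 2: x^-=[-1.9531]  P^-=[0.1662]  H_jac=[-3.9062]  S=[2.7663]  K=[-0.2347]  nu=[-1.6946]  x^+=[-1.5553]  P^+=[0.0138]
step 3: x^-=[-1.5553]  P^-=[0.1738]  H_jac=[-3.1107]  S=[1.9120]  K=[-0.2828]  nu=[-4.4591]  x^+=[-0.2943]  P^+=[0.0209]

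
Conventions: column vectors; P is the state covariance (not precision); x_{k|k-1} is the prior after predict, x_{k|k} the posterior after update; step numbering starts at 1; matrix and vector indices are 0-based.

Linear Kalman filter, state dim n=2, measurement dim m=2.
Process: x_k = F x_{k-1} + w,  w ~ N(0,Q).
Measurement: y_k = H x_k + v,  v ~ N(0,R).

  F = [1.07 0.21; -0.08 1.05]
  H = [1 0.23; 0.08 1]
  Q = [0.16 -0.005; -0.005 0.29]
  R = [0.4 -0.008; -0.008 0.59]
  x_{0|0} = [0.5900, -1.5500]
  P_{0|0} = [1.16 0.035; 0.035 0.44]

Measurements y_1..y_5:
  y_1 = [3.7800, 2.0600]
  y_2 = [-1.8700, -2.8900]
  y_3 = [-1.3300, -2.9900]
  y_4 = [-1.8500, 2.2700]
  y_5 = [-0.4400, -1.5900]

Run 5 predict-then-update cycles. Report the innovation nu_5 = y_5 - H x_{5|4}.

innov = [0.9182, -1.4368]

step 1: x^-=[0.3058, -1.6747]  P^-=[1.5232 0.0315; 0.0315 0.7766]  S=[1.9788 0.3245; 0.3245 1.3814]  K=[0.7855 -0.0735; 0.0142 0.5607]  nu=[3.8594, 3.7102]  x^+=[3.0645, 0.4604]  P^+=[0.3323 -0.0763; -0.0763 0.3368]
step 2: x^-=[3.3757, 0.2383]  P^-=[0.5211 -0.0436; -0.0436 0.6763]  S=[0.9368 0.1448; 0.1448 1.2626]  K=[0.5556 -0.0652; 0.0378 0.5285]  nu=[-5.3005, -3.3984]  x^+=[0.6524, -1.7581]  P^+=[0.2370 -0.0619; -0.0619 0.3165]
step 3: x^-=[0.3289, -1.8982]  P^-=[0.4175 -0.0240; -0.0240 0.6508]  S=[0.8409 0.1506; 0.1506 1.2396]  K=[0.4994 -0.0531; 0.0569 0.5165]  nu=[-1.2223, -1.1181]  x^+=[-0.2222, -2.5453]  P^+=[0.2122 -0.0523; -0.0523 0.3085]
step 4: x^-=[-0.7723, -2.6548]  P^-=[0.3931 -0.0130; -0.0130 0.6403]  S=[0.8210 0.1574; 0.1574 1.2307]  K=[0.4842 -0.0470; 0.0655 0.5110]  nu=[-0.4671, 4.9866]  x^+=[-1.2327, -0.1372]  P^+=[0.2051 -0.0480; -0.0480 0.3048]
step 5: x^-=[-1.3478, -0.0454]  P^-=[0.3867 -0.0085; -0.0085 0.6354]  S=[0.8164 0.1605; 0.1605 1.2266]  K=[0.4800 -0.0445; 0.0687 0.5085]  nu=[0.9182, -1.4368]  x^+=[-0.8431, -0.7130]  P^+=[0.2030 -0.0463; -0.0463 0.3032]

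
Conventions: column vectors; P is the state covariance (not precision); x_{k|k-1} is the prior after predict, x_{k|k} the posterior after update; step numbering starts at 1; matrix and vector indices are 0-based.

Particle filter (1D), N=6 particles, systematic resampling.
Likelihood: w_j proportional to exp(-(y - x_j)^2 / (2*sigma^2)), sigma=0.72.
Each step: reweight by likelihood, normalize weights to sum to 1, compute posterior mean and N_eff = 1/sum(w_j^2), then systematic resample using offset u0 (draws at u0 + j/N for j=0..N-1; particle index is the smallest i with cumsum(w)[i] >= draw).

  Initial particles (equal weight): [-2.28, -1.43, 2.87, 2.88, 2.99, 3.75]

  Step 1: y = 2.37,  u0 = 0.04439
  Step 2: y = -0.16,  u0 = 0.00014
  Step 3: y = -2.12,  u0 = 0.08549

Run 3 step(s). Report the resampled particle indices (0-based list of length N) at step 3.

step 1: w=[0.0000, 0.0000, 0.3256, 0.3224, 0.2860, 0.0660]  mean=2.9656  Neff=3.3772  idx=[2, 2, 3, 3, 4, 4]
step 2: w=[0.2056, 0.2056, 0.1939, 0.1939, 0.1005, 0.1005]  mean=2.8980  Neff=5.5580  idx=[0, 0, 1, 2, 3, 4]
step 3: w=[0.1950, 0.1950, 0.1950, 0.1771, 0.1771, 0.0606]  mean=2.8808  Neff=5.5386  idx=[0, 1, 2, 3, 3, 4]

resampled_idx = [0, 1, 2, 3, 3, 4]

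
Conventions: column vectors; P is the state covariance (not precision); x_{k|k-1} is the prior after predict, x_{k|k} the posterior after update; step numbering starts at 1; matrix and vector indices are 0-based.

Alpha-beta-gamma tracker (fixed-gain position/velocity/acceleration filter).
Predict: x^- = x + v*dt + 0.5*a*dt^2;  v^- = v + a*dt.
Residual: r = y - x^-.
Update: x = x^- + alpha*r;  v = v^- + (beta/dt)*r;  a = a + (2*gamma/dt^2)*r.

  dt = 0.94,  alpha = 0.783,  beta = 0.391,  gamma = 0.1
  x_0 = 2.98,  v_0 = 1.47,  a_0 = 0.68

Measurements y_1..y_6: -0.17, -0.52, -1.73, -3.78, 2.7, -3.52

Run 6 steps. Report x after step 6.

x_post = -2.3810

step 1: x_pred=4.6622  r=-4.8322  x^+=0.8786  v^+=0.0992  a^+=-0.4138
step 2: x_pred=0.7890  r=-1.3090  x^+=-0.2359  v^+=-0.8342  a^+=-0.7101
step 3: x_pred=-1.3338  r=-0.3962  x^+=-1.6440  v^+=-1.6665  a^+=-0.7997
step 4: x_pred=-3.5638  r=-0.2162  x^+=-3.7331  v^+=-2.5081  a^+=-0.8487
step 5: x_pred=-6.4657  r=9.1657  x^+=0.7110  v^+=0.5067  a^+=1.2260
step 6: x_pred=1.7289  r=-5.2489  x^+=-2.3810  v^+=-0.5243  a^+=0.0379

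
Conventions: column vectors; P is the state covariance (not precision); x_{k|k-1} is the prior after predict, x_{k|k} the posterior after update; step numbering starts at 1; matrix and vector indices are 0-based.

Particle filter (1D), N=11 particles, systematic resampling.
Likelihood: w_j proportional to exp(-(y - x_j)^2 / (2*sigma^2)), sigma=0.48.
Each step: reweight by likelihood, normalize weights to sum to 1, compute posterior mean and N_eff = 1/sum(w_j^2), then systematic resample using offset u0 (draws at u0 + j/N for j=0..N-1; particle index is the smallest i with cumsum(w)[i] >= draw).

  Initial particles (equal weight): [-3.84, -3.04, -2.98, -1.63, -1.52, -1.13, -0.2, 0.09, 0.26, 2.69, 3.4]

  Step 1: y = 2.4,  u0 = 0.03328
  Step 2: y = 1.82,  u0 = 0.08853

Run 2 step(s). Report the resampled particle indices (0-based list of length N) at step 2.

step 1: w=[0.0000, 0.0000, 0.0000, 0.0000, 0.0000, 0.0000, 0.0000, 0.0000, 0.0001, 0.8794, 0.1205]  mean=2.7754  Neff=1.2691  idx=[9, 9, 9, 9, 9, 9, 9, 9, 9, 9, 10]
step 2: w=[0.0998, 0.0998, 0.0998, 0.0998, 0.0998, 0.0998, 0.0998, 0.0998, 0.0998, 0.0998, 0.0023]  mean=2.6916  Neff=10.0454  idx=[0, 1, 2, 3, 4, 5, 6, 7, 8, 9, 9]

resampled_idx = [0, 1, 2, 3, 4, 5, 6, 7, 8, 9, 9]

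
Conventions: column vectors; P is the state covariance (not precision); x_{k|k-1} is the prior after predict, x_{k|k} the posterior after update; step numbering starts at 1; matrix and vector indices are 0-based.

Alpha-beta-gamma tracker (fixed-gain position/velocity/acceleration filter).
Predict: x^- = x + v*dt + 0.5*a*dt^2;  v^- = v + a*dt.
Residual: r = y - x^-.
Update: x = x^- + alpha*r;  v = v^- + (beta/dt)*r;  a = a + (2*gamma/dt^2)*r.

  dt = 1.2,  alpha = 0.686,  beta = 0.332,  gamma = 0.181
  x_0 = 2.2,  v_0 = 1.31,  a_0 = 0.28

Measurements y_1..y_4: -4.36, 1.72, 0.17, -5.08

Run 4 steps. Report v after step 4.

step 1: x_pred=3.9736  r=-8.3336  x^+=-1.7432  v^+=-0.6596  a^+=-1.8150
step 2: x_pred=-3.8416  r=5.5616  x^+=-0.0263  v^+=-1.2989  a^+=-0.4169
step 3: x_pred=-1.8851  r=2.0551  x^+=-0.4753  v^+=-1.2305  a^+=0.0998
step 4: x_pred=-1.8801  r=-3.1999  x^+=-4.0752  v^+=-1.9961  a^+=-0.7046

v_post = -1.9961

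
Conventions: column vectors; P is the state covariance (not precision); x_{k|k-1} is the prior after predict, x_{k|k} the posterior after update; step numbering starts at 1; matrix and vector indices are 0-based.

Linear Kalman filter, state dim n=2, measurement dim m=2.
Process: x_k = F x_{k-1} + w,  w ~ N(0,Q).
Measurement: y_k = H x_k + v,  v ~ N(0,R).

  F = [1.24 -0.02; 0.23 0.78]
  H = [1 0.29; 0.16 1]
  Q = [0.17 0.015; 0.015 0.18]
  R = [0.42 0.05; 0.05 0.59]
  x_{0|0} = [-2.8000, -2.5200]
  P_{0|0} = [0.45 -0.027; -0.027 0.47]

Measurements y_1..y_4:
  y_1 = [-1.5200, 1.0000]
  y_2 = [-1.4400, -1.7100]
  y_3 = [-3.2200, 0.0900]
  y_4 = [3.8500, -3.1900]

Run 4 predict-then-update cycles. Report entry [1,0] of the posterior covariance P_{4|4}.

P_post[1,0] = -0.0173

step 1: x^-=[-3.4216, -2.6096]  P^-=[0.8634 0.1100; 0.1100 0.4801]  S=[1.3876 0.4425; 0.4425 1.1274]  K=[0.6573 -0.0379; 0.0444 0.4240]  nu=[2.6584, 4.1571]  x^+=[-1.8316, -0.7289]  P^+=[0.2843 -0.0350; -0.0350 0.2580]
step 2: x^-=[-2.2566, -0.9898]  P^-=[0.6090 0.0584; 0.0584 0.3395]  S=[1.0914 0.3070; 0.3070 0.9637]  K=[0.5800 -0.0230; 0.0460 0.3473]  nu=[1.1037, -0.3591]  x^+=[-1.6082, -1.0637]  P^+=[0.2496 -0.0245; -0.0245 0.2111]
step 3: x^-=[-1.9729, -1.1996]  P^-=[0.5550 0.0593; 0.0593 0.3128]  S=[1.0357 0.2915; 0.2915 0.9360]  K=[0.5568 -0.0152; 0.0525 0.3280]  nu=[-0.8992, 1.6053]  x^+=[-2.4980, -0.7203]  P^+=[0.2387 -0.0193; -0.0193 0.1992]
step 4: x^-=[-3.0831, -1.1363]  P^-=[0.5380 0.0614; 0.0614 0.3069]  S=[1.0194 0.2893; 0.2893 0.9303]  K=[0.5487 -0.0121; 0.0558 0.3231]  nu=[7.2627, -1.5604]  x^+=[0.9207, -1.2352]  P^+=[0.2349 -0.0173; -0.0173 0.1962]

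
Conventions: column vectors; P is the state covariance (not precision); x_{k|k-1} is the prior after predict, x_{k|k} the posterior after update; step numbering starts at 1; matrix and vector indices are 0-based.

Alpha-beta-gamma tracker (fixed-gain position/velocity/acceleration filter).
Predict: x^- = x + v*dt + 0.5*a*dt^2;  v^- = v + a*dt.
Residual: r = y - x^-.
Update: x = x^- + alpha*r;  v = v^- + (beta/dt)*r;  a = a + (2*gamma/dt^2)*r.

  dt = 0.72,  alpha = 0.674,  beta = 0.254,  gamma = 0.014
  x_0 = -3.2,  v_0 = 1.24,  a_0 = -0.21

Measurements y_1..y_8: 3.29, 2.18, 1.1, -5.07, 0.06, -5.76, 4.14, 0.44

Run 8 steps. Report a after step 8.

step 1: x_pred=-2.3616  r=5.6516  x^+=1.4476  v^+=3.0826  a^+=0.0953
step 2: x_pred=3.6917  r=-1.5117  x^+=2.6728  v^+=2.6179  a^+=0.0136
step 3: x_pred=4.5612  r=-3.4612  x^+=2.2284  v^+=1.4066  a^+=-0.1733
step 4: x_pred=3.1962  r=-8.2662  x^+=-2.3752  v^+=-1.6343  a^+=-0.6198
step 5: x_pred=-3.7126  r=3.7726  x^+=-1.1699  v^+=-0.7497  a^+=-0.4161
step 6: x_pred=-1.8175  r=-3.9425  x^+=-4.4747  v^+=-2.4401  a^+=-0.6290
step 7: x_pred=-6.3946  r=10.5346  x^+=0.7057  v^+=0.8234  a^+=-0.0600
step 8: x_pred=1.2830  r=-0.8430  x^+=0.7148  v^+=0.4828  a^+=-0.1055

a_post = -0.1055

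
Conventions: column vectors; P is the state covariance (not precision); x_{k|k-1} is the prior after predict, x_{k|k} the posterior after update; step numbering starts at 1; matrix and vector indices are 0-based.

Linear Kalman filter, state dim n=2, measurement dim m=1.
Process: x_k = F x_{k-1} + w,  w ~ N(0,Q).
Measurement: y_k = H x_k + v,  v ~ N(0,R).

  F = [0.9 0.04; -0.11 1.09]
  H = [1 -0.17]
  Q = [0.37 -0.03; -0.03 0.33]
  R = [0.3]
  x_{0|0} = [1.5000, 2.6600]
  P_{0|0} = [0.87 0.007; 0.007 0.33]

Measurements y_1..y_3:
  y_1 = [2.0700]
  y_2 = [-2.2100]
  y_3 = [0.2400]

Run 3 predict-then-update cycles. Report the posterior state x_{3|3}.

x_post = [0.4547, 3.3571]

step 1: x^-=[1.4564, 2.7344]  P^-=[1.0757 -0.0949; -0.0949 0.7309]  S=[1.4291]  K=[0.7640; -0.1534]  nu=[1.0784]  x^+=[2.2803, 2.5690]  P^+=[0.2415 0.0725; 0.0725 0.6973]
step 2: x^-=[2.1551, 2.5494]  P^-=[0.5720 0.0473; 0.0473 1.1440]  S=[0.8890]  K=[0.6344; -0.1655]  nu=[-3.9317]  x^+=[-0.3391, 3.2002]  P^+=[0.2142 0.1407; 0.1407 1.1196]
step 3: x^-=[-0.1772, 3.5255]  P^-=[0.5554 0.1350; 0.1350 1.6291]  S=[0.8566]  K=[0.6216; -0.1657]  nu=[1.0165]  x^+=[0.4547, 3.3571]  P^+=[0.2244 0.2232; 0.2232 1.6056]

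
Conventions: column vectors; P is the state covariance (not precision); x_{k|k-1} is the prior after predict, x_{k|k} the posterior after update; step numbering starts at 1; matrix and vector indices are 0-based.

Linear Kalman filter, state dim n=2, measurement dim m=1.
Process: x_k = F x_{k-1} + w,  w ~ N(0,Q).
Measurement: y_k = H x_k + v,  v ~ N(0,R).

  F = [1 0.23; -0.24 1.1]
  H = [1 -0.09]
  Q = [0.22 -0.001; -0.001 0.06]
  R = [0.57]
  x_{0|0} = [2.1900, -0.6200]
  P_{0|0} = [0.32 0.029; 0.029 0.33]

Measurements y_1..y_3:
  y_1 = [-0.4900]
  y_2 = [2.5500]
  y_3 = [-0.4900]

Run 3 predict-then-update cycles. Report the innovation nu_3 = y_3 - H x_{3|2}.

step 1: x^-=[2.0474, -1.2076]  P^-=[0.5708 0.0360; 0.0360 0.4624]  S=[1.1381]  K=[0.4987; -0.0049]  nu=[-2.6461]  x^+=[0.7278, -1.1945]  P^+=[0.2878 0.0388; 0.0388 0.4624]
step 2: x^-=[0.4530, -1.4886]  P^-=[0.5501 0.0875; 0.0875 0.6156]  S=[1.1093]  K=[0.4888; 0.0289]  nu=[1.9630]  x^+=[1.4125, -1.4319]  P^+=[0.2851 0.0718; 0.0718 0.6147]
step 3: x^-=[1.0831, -1.9141]  P^-=[0.5706 0.1611; 0.1611 0.7823]  S=[1.1179]  K=[0.4974; 0.0811]  nu=[-1.7454]  x^+=[0.2149, -2.0557]  P^+=[0.2940 0.1160; 0.1160 0.7749]

innov = [-1.7454]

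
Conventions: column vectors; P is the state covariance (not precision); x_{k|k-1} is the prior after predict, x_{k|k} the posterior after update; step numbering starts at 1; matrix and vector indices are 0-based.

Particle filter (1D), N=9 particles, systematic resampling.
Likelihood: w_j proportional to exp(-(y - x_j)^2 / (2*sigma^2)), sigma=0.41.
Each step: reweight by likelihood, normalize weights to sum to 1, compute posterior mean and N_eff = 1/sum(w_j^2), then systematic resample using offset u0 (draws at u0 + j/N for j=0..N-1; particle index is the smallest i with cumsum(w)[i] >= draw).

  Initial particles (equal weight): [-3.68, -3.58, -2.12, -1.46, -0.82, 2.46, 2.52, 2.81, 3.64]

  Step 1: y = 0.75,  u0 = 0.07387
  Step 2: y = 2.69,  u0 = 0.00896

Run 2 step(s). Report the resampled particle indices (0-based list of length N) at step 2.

step 1: w=[0.0000, 0.0000, 0.0000, 0.0005, 0.7153, 0.1825, 0.0981, 0.0036, 0.0000]  mean=0.1190  Neff=1.8032  idx=[4, 4, 4, 4, 4, 4, 5, 5, 6]
step 2: w=[0.0000, 0.0000, 0.0000, 0.0000, 0.0000, 0.0000, 0.3253, 0.3253, 0.3494]  mean=2.4810  Neff=2.9965  idx=[6, 6, 6, 7, 7, 7, 8, 8, 8]

resampled_idx = [6, 6, 6, 7, 7, 7, 8, 8, 8]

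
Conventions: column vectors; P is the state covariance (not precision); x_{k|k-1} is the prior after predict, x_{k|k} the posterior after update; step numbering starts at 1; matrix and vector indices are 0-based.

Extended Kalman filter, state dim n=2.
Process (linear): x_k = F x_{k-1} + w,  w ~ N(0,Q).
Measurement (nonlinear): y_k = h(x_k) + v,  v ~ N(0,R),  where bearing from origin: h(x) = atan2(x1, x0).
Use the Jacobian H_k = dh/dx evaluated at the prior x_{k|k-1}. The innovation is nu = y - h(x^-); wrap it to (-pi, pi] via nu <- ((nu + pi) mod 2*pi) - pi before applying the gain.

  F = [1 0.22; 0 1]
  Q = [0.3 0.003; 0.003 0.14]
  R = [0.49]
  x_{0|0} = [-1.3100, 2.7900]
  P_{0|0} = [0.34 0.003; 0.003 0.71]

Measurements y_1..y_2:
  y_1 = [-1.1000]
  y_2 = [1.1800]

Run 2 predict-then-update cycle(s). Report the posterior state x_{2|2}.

step 1: x^-=[-0.6962, 2.7900]  P^-=[0.6757 0.1622; 0.1622 0.8500]  H_jac=[-0.3374 -0.0842]  S=[0.5822]  K=[-0.4151; -0.2169]  nu=[-2.9153]  x^+=[0.5139, 3.4225]  P^+=[0.5754 0.1098; 0.1098 0.8226]
step 2: x^-=[1.2668, 3.4225]  P^-=[0.9635 0.2938; 0.2938 0.9626]  H_jac=[-0.2570 0.0951]  S=[0.5480]  K=[-0.4009; 0.0293]  nu=[-0.0363]  x^+=[1.2814, 3.4214]  P^+=[0.8755 0.3002; 0.3002 0.9621]

x_post = [1.2814, 3.4214]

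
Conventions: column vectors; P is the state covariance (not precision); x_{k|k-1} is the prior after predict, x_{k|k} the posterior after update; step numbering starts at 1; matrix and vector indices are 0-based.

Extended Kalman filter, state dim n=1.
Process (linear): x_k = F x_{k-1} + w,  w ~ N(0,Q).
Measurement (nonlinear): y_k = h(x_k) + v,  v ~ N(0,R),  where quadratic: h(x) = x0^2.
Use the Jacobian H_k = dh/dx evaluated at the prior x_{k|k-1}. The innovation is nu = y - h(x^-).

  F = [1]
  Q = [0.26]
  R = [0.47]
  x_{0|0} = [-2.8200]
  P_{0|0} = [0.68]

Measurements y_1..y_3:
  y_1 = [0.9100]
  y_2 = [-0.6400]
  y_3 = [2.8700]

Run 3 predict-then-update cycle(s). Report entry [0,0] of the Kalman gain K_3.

step 1: x^-=[-2.8200]  P^-=[0.9400]  H_jac=[-5.6400]  S=[30.3710]  K=[-0.1746]  nu=[-7.0424]  x^+=[-1.5907]  P^+=[0.0145]
step 2: x^-=[-1.5907]  P^-=[0.2745]  H_jac=[-3.1813]  S=[3.2487]  K=[-0.2689]  nu=[-3.1702]  x^+=[-0.7383]  P^+=[0.0397]
step 3: x^-=[-0.7383]  P^-=[0.2997]  H_jac=[-1.4767]  S=[1.1236]  K=[-0.3939]  nu=[2.3249]  x^+=[-1.6541]  P^+=[0.1254]

K[0,0] = -0.3939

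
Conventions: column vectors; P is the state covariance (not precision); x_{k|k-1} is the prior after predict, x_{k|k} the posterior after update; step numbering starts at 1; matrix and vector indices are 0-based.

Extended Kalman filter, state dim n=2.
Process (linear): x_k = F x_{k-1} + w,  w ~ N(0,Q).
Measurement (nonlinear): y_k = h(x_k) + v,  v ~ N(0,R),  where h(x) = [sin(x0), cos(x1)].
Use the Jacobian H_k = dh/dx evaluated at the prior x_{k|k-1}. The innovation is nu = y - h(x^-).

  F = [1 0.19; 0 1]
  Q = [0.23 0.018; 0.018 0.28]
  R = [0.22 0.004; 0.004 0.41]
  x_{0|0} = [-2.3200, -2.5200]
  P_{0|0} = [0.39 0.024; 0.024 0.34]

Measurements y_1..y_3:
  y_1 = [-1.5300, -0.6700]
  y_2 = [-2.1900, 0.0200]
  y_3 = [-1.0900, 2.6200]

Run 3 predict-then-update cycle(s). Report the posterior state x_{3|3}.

step 1: x^-=[-2.7988, -2.5200]  P^-=[0.6414 0.1066; 0.1066 0.6200]  H_jac=[-0.9418 0.0000; 0.0000 0.5823]  S=[0.7889 -0.0545; -0.0545 0.6202]  K=[-0.7634 0.0330; -0.0876 0.5744]  nu=[-1.1939, 0.1430]  x^+=[-1.8827, -2.3333]  P^+=[0.1782 0.0180; 0.0180 0.4038]
step 2: x^-=[-2.3260, -2.3333]  P^-=[0.4296 0.1127; 0.1127 0.6838]  H_jac=[-0.6854 0.0000; 0.0000 0.7231]  S=[0.4218 -0.0519; -0.0519 0.7676]  K=[-0.6907 0.0595; -0.1048 0.6371]  nu=[-1.4619, 0.7107]  x^+=[-1.2739, -1.7272]  P^+=[0.2214 0.0299; 0.0299 0.3607]
step 3: x^-=[-1.6021, -1.7272]  P^-=[0.4758 0.1165; 0.1165 0.6407]  H_jac=[-0.0313 0.0000; 0.0000 0.9878]  S=[0.2205 0.0004; 0.0004 1.0351]  K=[-0.0677 0.1112; -0.0176 0.6114]  nu=[-0.0905, 2.7758]  x^+=[-1.2874, -0.0286]  P^+=[0.4620 0.0459; 0.0459 0.2537]

x_post = [-1.2874, -0.0286]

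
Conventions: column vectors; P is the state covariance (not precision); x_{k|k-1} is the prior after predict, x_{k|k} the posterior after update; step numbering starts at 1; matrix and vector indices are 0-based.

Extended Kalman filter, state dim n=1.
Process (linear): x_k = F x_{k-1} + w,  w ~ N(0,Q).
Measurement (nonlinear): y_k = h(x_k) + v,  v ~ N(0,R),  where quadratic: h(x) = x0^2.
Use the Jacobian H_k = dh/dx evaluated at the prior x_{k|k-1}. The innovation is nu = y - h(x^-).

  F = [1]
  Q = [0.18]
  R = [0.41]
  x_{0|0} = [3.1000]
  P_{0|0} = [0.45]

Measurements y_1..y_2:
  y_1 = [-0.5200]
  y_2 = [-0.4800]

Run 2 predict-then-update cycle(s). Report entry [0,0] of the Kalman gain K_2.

K[0,0] = 0.2697

step 1: x^-=[3.1000]  P^-=[0.6300]  H_jac=[6.2000]  S=[24.6272]  K=[0.1586]  nu=[-10.1300]  x^+=[1.4933]  P^+=[0.0105]
step 2: x^-=[1.4933]  P^-=[0.1905]  H_jac=[2.9867]  S=[2.1092]  K=[0.2697]  nu=[-2.7100]  x^+=[0.7623]  P^+=[0.0370]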